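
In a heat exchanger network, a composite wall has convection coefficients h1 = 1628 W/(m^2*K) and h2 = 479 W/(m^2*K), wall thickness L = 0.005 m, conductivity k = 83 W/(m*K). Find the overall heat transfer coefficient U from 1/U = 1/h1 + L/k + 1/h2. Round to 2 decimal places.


1/U = 1/h1 + L/k + 1/h2
1/U = 1/1628 + 0.005/83 + 1/479
1/U = 0.0006142506 + 6.0241e-05 + 0.0020876827
1/U = 0.0027621743
U = 362.03 W/(m^2*K)


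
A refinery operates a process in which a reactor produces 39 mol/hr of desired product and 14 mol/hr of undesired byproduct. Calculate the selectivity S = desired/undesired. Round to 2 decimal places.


S = desired product rate / undesired product rate
S = 39 / 14
S = 2.79


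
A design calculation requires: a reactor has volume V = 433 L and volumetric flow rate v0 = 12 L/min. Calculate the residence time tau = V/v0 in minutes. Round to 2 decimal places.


tau = V / v0
tau = 433 / 12
tau = 36.08 min


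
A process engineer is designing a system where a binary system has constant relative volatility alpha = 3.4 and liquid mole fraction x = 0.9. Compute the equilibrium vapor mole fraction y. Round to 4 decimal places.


y = alpha*x / (1 + (alpha-1)*x)
y = 3.4*0.9 / (1 + (3.4-1)*0.9)
y = 3.06 / (1 + 2.16)
y = 3.06 / 3.16
y = 0.9684


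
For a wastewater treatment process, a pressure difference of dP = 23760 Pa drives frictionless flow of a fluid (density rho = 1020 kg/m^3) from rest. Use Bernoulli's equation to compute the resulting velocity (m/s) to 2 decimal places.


v = sqrt(2*dP/rho)
v = sqrt(2*23760/1020)
v = sqrt(46.588235)
v = 6.83 m/s


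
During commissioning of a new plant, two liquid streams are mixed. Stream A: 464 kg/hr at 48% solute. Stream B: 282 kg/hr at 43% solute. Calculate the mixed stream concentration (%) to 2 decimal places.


Mass balance on solute: F1*x1 + F2*x2 = F3*x3
F3 = F1 + F2 = 464 + 282 = 746 kg/hr
x3 = (F1*x1 + F2*x2)/F3
x3 = (464*0.48 + 282*0.43) / 746
x3 = 46.11%


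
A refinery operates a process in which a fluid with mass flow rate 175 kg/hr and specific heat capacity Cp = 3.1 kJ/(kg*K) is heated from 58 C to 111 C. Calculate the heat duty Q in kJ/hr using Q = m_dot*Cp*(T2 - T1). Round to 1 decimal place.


Q = m_dot * Cp * (T2 - T1)
Q = 175 * 3.1 * (111 - 58)
Q = 175 * 3.1 * 53
Q = 28752.5 kJ/hr


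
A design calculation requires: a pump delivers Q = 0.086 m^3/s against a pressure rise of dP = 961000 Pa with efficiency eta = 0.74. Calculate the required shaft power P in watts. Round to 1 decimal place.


P = Q * dP / eta
P = 0.086 * 961000 / 0.74
P = 82646.0 / 0.74
P = 111683.8 W


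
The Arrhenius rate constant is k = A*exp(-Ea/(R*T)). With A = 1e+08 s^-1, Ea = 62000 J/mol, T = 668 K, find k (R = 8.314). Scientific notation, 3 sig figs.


k = A * exp(-Ea/(R*T))
k = 1e+08 * exp(-62000 / (8.314 * 668))
k = 1e+08 * exp(-11.163624)
k = 1.42e+03


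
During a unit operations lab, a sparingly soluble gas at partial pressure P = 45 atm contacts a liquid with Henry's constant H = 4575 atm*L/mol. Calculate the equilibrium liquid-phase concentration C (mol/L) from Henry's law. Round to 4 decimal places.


C = P / H
C = 45 / 4575
C = 0.0098 mol/L


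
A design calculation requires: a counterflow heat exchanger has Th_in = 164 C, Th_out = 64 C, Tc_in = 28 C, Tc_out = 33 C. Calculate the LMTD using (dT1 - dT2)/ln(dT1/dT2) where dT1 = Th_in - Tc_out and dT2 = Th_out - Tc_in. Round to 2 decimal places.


dT1 = Th_in - Tc_out = 164 - 33 = 131
dT2 = Th_out - Tc_in = 64 - 28 = 36
LMTD = (dT1 - dT2) / ln(dT1/dT2)
LMTD = (131 - 36) / ln(131/36)
LMTD = 73.55 K


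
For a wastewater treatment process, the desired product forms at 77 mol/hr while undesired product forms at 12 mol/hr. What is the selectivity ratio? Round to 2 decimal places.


S = desired product rate / undesired product rate
S = 77 / 12
S = 6.42


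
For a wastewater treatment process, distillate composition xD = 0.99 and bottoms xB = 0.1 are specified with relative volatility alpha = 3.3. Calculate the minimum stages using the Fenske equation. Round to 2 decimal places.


N_min = ln((xD*(1-xB))/(xB*(1-xD))) / ln(alpha)
Numerator inside ln: 0.891 / 0.001 = 891.0
ln(891.0) = 6.792344
ln(alpha) = ln(3.3) = 1.193922
N_min = 6.792344 / 1.193922 = 5.69


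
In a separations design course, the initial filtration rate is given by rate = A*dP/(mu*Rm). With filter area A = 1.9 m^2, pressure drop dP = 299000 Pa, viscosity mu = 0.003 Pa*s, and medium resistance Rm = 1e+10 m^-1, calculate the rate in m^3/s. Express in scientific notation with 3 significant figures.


rate = A * dP / (mu * Rm)
rate = 1.9 * 299000 / (0.003 * 1e+10)
rate = 568100.0 / 3.000e+07
rate = 1.89e-02 m^3/s


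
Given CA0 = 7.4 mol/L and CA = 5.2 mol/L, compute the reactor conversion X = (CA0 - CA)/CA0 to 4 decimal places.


X = (CA0 - CA) / CA0
X = (7.4 - 5.2) / 7.4
X = 2.2 / 7.4
X = 0.2973


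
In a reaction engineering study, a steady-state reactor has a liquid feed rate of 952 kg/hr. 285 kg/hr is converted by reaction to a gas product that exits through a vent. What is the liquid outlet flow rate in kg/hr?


Steady-state mass balance on the main outlet: F_out = F_in - F_removed
F_out = 952 - 285
F_out = 667 kg/hr


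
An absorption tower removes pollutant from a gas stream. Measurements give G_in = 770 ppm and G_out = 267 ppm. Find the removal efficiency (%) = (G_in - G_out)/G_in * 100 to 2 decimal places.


Efficiency = (G_in - G_out) / G_in * 100%
Efficiency = (770 - 267) / 770 * 100
Efficiency = 503 / 770 * 100
Efficiency = 65.32%


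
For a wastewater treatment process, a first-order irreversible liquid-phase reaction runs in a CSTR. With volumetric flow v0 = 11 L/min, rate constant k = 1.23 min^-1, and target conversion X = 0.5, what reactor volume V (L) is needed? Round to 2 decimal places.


V = v0 * X / (k * (1 - X))
V = 11 * 0.5 / (1.23 * (1 - 0.5))
V = 5.5 / (1.23 * 0.5)
V = 5.5 / 0.615
V = 8.94 L


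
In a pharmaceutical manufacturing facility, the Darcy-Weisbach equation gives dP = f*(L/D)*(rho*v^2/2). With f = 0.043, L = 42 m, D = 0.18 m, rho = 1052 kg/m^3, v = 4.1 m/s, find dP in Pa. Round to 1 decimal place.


dP = f * (L/D) * (rho*v^2/2)
dP = 0.043 * (42/0.18) * (1052*4.1^2/2)
L/D = 233.33333333
rho*v^2/2 = 1052*16.81/2 = 8842.06
dP = 0.043 * 233.33333333 * 8842.06
dP = 88715.3 Pa


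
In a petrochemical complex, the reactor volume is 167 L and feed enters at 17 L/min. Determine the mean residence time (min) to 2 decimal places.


tau = V / v0
tau = 167 / 17
tau = 9.82 min


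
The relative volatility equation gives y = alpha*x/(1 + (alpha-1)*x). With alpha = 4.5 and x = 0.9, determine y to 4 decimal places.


y = alpha*x / (1 + (alpha-1)*x)
y = 4.5*0.9 / (1 + (4.5-1)*0.9)
y = 4.05 / (1 + 3.15)
y = 4.05 / 4.15
y = 0.9759


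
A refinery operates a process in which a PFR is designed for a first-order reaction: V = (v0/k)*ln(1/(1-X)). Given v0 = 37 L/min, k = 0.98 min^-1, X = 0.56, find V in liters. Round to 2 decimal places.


V = (v0/k) * ln(1/(1-X))
V = (37/0.98) * ln(1/(1-0.56))
V = 37.755102 * ln(2.272727)
V = 37.755102 * 0.82098
V = 31.00 L


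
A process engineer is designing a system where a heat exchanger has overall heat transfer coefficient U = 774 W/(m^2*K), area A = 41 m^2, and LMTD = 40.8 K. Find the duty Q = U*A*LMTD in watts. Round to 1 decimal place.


Q = U * A * LMTD
Q = 774 * 41 * 40.8
Q = 1294747.2 W


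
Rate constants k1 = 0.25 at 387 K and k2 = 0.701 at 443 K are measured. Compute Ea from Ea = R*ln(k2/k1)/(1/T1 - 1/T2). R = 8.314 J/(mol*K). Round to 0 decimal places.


Ea = R * ln(k2/k1) / (1/T1 - 1/T2)
ln(k2/k1) = ln(0.701/0.25) = 1.031047
1/T1 - 1/T2 = 1/387 - 1/443 = 0.000326642985
Ea = 8.314 * 1.031047 / 0.000326642985
Ea = 26243 J/mol


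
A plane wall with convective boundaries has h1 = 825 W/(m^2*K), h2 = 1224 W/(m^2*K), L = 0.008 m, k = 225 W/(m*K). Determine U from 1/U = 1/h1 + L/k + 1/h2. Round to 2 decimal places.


1/U = 1/h1 + L/k + 1/h2
1/U = 1/825 + 0.008/225 + 1/1224
1/U = 0.0012121212 + 3.55556e-05 + 0.0008169935
1/U = 0.0020646703
U = 484.34 W/(m^2*K)


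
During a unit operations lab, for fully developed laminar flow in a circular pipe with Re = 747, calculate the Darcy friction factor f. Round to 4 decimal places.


f = 64 / Re
f = 64 / 747
f = 0.0857


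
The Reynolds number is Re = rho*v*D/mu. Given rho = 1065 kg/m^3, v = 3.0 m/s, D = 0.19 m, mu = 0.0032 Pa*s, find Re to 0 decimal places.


Re = rho * v * D / mu
Re = 1065 * 3.0 * 0.19 / 0.0032
Re = 607.05 / 0.0032
Re = 189703


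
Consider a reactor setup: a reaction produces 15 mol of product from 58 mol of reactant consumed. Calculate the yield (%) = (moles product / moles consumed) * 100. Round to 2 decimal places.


Yield = (moles product / moles consumed) * 100%
Yield = (15 / 58) * 100
Yield = 0.2586 * 100
Yield = 25.86%


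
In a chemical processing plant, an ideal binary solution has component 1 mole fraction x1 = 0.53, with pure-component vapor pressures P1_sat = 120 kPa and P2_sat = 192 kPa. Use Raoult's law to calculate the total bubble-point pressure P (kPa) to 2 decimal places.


P = x1*P1_sat + x2*P2_sat
x2 = 1 - x1 = 1 - 0.53 = 0.47
P = 0.53*120 + 0.47*192
P = 63.6 + 90.24
P = 153.84 kPa


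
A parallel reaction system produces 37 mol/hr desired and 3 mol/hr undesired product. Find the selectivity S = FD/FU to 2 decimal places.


S = desired product rate / undesired product rate
S = 37 / 3
S = 12.33


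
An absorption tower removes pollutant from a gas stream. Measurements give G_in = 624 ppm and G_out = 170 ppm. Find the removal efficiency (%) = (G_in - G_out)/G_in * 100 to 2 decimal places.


Efficiency = (G_in - G_out) / G_in * 100%
Efficiency = (624 - 170) / 624 * 100
Efficiency = 454 / 624 * 100
Efficiency = 72.76%


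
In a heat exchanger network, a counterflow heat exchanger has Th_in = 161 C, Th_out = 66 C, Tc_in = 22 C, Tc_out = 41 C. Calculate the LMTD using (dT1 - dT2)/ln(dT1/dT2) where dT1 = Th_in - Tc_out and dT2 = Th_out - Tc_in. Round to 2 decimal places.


dT1 = Th_in - Tc_out = 161 - 41 = 120
dT2 = Th_out - Tc_in = 66 - 22 = 44
LMTD = (dT1 - dT2) / ln(dT1/dT2)
LMTD = (120 - 44) / ln(120/44)
LMTD = 75.75 K


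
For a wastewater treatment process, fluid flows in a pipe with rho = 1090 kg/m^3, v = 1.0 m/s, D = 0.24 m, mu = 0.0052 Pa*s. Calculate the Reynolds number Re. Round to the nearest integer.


Re = rho * v * D / mu
Re = 1090 * 1.0 * 0.24 / 0.0052
Re = 261.6 / 0.0052
Re = 50308


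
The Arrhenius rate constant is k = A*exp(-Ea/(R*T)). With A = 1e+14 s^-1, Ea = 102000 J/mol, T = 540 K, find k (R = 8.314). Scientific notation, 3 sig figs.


k = A * exp(-Ea/(R*T))
k = 1e+14 * exp(-102000 / (8.314 * 540))
k = 1e+14 * exp(-22.719376)
k = 1.36e+04


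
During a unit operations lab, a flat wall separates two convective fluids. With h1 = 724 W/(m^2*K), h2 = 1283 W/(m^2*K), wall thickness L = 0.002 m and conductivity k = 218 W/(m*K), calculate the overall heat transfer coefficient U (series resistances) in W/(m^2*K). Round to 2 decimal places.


1/U = 1/h1 + L/k + 1/h2
1/U = 1/724 + 0.002/218 + 1/1283
1/U = 0.0013812155 + 9.1743e-06 + 0.0007794232
1/U = 0.002169813
U = 460.87 W/(m^2*K)


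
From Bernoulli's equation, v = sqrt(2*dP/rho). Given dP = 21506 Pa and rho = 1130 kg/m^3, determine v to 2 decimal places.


v = sqrt(2*dP/rho)
v = sqrt(2*21506/1130)
v = sqrt(38.063717)
v = 6.17 m/s


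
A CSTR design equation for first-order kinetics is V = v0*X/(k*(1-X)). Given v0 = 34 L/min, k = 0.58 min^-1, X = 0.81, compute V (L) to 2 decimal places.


V = v0 * X / (k * (1 - X))
V = 34 * 0.81 / (0.58 * (1 - 0.81))
V = 27.54 / (0.58 * 0.19)
V = 27.54 / 0.1102
V = 249.91 L


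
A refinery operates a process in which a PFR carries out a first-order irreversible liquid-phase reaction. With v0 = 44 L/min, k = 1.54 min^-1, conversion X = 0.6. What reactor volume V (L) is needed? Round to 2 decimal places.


V = (v0/k) * ln(1/(1-X))
V = (44/1.54) * ln(1/(1-0.6))
V = 28.571429 * ln(2.5)
V = 28.571429 * 0.916291
V = 26.18 L


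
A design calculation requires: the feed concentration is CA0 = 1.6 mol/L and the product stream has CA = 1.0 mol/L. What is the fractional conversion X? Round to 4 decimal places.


X = (CA0 - CA) / CA0
X = (1.6 - 1.0) / 1.6
X = 0.6 / 1.6
X = 0.3750


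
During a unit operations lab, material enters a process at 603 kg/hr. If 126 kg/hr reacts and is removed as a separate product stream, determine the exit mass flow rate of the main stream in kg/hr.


Steady-state mass balance on the main outlet: F_out = F_in - F_removed
F_out = 603 - 126
F_out = 477 kg/hr


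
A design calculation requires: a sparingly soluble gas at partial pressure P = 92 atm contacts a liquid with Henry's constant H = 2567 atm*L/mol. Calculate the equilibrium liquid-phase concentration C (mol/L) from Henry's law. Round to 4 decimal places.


C = P / H
C = 92 / 2567
C = 0.0358 mol/L


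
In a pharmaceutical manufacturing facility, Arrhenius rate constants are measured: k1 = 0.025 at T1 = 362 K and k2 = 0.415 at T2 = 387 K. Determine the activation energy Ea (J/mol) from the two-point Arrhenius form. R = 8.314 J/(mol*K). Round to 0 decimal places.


Ea = R * ln(k2/k1) / (1/T1 - 1/T2)
ln(k2/k1) = ln(0.415/0.025) = 2.8094027
1/T1 - 1/T2 = 1/362 - 1/387 = 0.000178451611
Ea = 8.314 * 2.8094027 / 0.000178451611
Ea = 130889 J/mol


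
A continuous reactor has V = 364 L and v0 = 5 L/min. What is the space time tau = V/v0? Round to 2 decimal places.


tau = V / v0
tau = 364 / 5
tau = 72.80 min


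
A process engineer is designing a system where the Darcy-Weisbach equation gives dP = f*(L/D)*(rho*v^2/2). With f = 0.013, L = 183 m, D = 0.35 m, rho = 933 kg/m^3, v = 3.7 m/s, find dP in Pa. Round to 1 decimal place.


dP = f * (L/D) * (rho*v^2/2)
dP = 0.013 * (183/0.35) * (933*3.7^2/2)
L/D = 522.85714286
rho*v^2/2 = 933*13.69/2 = 6386.385
dP = 0.013 * 522.85714286 * 6386.385
dP = 43409.2 Pa


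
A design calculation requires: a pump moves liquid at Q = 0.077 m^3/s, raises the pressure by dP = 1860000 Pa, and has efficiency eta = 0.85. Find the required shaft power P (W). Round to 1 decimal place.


P = Q * dP / eta
P = 0.077 * 1860000 / 0.85
P = 143220.0 / 0.85
P = 168494.1 W


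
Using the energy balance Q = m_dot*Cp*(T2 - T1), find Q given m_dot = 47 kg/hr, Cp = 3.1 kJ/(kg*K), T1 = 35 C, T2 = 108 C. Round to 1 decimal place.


Q = m_dot * Cp * (T2 - T1)
Q = 47 * 3.1 * (108 - 35)
Q = 47 * 3.1 * 73
Q = 10636.1 kJ/hr


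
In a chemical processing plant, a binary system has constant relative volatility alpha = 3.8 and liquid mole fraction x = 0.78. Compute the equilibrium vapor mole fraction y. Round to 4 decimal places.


y = alpha*x / (1 + (alpha-1)*x)
y = 3.8*0.78 / (1 + (3.8-1)*0.78)
y = 2.964 / (1 + 2.184)
y = 2.964 / 3.184
y = 0.9309


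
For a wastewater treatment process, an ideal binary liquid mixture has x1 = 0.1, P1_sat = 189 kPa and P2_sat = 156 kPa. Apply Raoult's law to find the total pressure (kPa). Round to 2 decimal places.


P = x1*P1_sat + x2*P2_sat
x2 = 1 - x1 = 1 - 0.1 = 0.9
P = 0.1*189 + 0.9*156
P = 18.9 + 140.4
P = 159.30 kPa


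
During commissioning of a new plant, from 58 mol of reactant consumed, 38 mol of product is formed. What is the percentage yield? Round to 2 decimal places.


Yield = (moles product / moles consumed) * 100%
Yield = (38 / 58) * 100
Yield = 0.6552 * 100
Yield = 65.52%


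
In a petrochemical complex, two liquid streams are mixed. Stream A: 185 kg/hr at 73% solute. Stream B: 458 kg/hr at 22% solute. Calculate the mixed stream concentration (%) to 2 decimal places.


Mass balance on solute: F1*x1 + F2*x2 = F3*x3
F3 = F1 + F2 = 185 + 458 = 643 kg/hr
x3 = (F1*x1 + F2*x2)/F3
x3 = (185*0.73 + 458*0.22) / 643
x3 = 36.67%


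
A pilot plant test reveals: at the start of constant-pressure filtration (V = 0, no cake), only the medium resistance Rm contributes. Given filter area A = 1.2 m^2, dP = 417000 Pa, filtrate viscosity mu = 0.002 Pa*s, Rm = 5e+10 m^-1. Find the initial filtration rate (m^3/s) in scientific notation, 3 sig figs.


rate = A * dP / (mu * Rm)
rate = 1.2 * 417000 / (0.002 * 5e+10)
rate = 500400.0 / 1.000e+08
rate = 5.00e-03 m^3/s


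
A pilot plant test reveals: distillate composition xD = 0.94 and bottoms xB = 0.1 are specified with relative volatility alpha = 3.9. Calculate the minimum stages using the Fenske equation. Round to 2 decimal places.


N_min = ln((xD*(1-xB))/(xB*(1-xD))) / ln(alpha)
Numerator inside ln: 0.846 / 0.006 = 141.0
ln(141.0) = 4.94876
ln(alpha) = ln(3.9) = 1.360977
N_min = 4.94876 / 1.360977 = 3.64


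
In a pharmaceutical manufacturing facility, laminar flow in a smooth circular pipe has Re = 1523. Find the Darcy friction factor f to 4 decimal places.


f = 64 / Re
f = 64 / 1523
f = 0.0420


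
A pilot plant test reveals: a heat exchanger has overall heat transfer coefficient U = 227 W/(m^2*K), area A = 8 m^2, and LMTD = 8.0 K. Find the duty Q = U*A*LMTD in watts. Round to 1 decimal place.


Q = U * A * LMTD
Q = 227 * 8 * 8.0
Q = 14528.0 W


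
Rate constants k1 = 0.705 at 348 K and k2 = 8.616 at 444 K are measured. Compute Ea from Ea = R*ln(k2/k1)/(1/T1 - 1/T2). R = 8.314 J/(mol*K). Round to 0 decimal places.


Ea = R * ln(k2/k1) / (1/T1 - 1/T2)
ln(k2/k1) = ln(8.616/0.705) = 2.5031784
1/T1 - 1/T2 = 1/348 - 1/444 = 0.000621310966
Ea = 8.314 * 2.5031784 / 0.000621310966
Ea = 33496 J/mol


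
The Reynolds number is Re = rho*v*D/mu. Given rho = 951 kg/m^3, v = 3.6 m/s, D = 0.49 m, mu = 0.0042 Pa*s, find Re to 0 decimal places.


Re = rho * v * D / mu
Re = 951 * 3.6 * 0.49 / 0.0042
Re = 1677.564 / 0.0042
Re = 399420


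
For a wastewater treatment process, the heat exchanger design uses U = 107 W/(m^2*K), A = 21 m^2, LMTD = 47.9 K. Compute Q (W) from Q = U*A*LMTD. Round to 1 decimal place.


Q = U * A * LMTD
Q = 107 * 21 * 47.9
Q = 107631.3 W


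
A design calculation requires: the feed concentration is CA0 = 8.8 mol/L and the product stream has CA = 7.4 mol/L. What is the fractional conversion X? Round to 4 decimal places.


X = (CA0 - CA) / CA0
X = (8.8 - 7.4) / 8.8
X = 1.4 / 8.8
X = 0.1591


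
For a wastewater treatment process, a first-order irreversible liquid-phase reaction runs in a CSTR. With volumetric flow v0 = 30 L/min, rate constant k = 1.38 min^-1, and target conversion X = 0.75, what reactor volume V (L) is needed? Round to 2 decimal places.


V = v0 * X / (k * (1 - X))
V = 30 * 0.75 / (1.38 * (1 - 0.75))
V = 22.5 / (1.38 * 0.25)
V = 22.5 / 0.345
V = 65.22 L


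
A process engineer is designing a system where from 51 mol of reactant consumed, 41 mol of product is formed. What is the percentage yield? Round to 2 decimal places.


Yield = (moles product / moles consumed) * 100%
Yield = (41 / 51) * 100
Yield = 0.8039 * 100
Yield = 80.39%


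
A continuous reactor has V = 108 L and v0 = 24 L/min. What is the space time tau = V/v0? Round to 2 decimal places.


tau = V / v0
tau = 108 / 24
tau = 4.50 min


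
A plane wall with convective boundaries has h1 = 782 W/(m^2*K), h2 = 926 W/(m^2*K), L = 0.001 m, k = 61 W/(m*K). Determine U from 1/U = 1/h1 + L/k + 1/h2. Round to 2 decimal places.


1/U = 1/h1 + L/k + 1/h2
1/U = 1/782 + 0.001/61 + 1/926
1/U = 0.0012787724 + 1.63934e-05 + 0.0010799136
1/U = 0.0023750794
U = 421.04 W/(m^2*K)


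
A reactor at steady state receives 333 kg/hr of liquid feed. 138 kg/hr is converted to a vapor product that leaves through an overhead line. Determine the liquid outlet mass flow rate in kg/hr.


Steady-state mass balance on the main outlet: F_out = F_in - F_removed
F_out = 333 - 138
F_out = 195 kg/hr


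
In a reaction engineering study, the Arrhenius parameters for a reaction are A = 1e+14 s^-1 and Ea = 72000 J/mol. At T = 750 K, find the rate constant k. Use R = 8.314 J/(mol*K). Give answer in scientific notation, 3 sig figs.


k = A * exp(-Ea/(R*T))
k = 1e+14 * exp(-72000 / (8.314 * 750))
k = 1e+14 * exp(-11.546789)
k = 9.67e+08


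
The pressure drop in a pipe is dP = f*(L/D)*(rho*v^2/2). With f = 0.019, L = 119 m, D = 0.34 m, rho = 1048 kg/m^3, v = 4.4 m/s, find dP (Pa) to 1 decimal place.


dP = f * (L/D) * (rho*v^2/2)
dP = 0.019 * (119/0.34) * (1048*4.4^2/2)
L/D = 350.0
rho*v^2/2 = 1048*19.36/2 = 10144.64
dP = 0.019 * 350.0 * 10144.64
dP = 67461.9 Pa


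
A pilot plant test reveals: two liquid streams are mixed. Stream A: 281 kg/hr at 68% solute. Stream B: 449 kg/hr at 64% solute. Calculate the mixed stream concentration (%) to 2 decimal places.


Mass balance on solute: F1*x1 + F2*x2 = F3*x3
F3 = F1 + F2 = 281 + 449 = 730 kg/hr
x3 = (F1*x1 + F2*x2)/F3
x3 = (281*0.68 + 449*0.64) / 730
x3 = 65.54%


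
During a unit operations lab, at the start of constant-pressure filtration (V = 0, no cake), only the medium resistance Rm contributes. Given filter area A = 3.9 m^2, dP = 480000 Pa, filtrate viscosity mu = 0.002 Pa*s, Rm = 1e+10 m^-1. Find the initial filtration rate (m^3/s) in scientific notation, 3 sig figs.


rate = A * dP / (mu * Rm)
rate = 3.9 * 480000 / (0.002 * 1e+10)
rate = 1872000.0 / 2.000e+07
rate = 9.36e-02 m^3/s


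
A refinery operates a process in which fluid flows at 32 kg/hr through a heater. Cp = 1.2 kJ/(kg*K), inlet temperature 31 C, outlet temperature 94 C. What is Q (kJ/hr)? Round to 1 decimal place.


Q = m_dot * Cp * (T2 - T1)
Q = 32 * 1.2 * (94 - 31)
Q = 32 * 1.2 * 63
Q = 2419.2 kJ/hr


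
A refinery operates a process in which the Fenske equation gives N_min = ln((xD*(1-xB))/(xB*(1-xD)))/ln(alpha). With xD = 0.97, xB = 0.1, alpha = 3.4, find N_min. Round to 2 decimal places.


N_min = ln((xD*(1-xB))/(xB*(1-xD))) / ln(alpha)
Numerator inside ln: 0.873 / 0.003 = 291.0
ln(291.0) = 5.673323
ln(alpha) = ln(3.4) = 1.223775
N_min = 5.673323 / 1.223775 = 4.64


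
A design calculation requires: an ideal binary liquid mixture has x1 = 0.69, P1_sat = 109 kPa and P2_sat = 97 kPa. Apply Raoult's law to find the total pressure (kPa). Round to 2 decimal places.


P = x1*P1_sat + x2*P2_sat
x2 = 1 - x1 = 1 - 0.69 = 0.31
P = 0.69*109 + 0.31*97
P = 75.21 + 30.07
P = 105.28 kPa


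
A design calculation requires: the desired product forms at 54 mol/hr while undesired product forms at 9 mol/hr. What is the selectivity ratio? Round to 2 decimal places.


S = desired product rate / undesired product rate
S = 54 / 9
S = 6.00


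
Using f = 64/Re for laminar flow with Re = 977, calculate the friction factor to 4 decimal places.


f = 64 / Re
f = 64 / 977
f = 0.0655


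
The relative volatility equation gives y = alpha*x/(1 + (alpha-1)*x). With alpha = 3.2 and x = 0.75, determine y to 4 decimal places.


y = alpha*x / (1 + (alpha-1)*x)
y = 3.2*0.75 / (1 + (3.2-1)*0.75)
y = 2.4 / (1 + 1.65)
y = 2.4 / 2.65
y = 0.9057


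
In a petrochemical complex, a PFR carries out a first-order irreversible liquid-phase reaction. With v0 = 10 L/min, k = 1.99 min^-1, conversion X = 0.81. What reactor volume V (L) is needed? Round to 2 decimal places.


V = (v0/k) * ln(1/(1-X))
V = (10/1.99) * ln(1/(1-0.81))
V = 5.025126 * ln(5.263158)
V = 5.025126 * 1.660731
V = 8.35 L


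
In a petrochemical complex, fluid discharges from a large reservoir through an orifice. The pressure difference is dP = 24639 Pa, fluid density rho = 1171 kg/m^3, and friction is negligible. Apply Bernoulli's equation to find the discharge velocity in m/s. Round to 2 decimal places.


v = sqrt(2*dP/rho)
v = sqrt(2*24639/1171)
v = sqrt(42.081981)
v = 6.49 m/s


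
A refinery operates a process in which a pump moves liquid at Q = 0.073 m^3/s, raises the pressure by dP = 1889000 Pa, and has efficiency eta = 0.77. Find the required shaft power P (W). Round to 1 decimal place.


P = Q * dP / eta
P = 0.073 * 1889000 / 0.77
P = 137897.0 / 0.77
P = 179087.0 W


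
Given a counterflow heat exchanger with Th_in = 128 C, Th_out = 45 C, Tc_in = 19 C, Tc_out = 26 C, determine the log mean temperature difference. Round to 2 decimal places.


dT1 = Th_in - Tc_out = 128 - 26 = 102
dT2 = Th_out - Tc_in = 45 - 19 = 26
LMTD = (dT1 - dT2) / ln(dT1/dT2)
LMTD = (102 - 26) / ln(102/26)
LMTD = 55.60 K


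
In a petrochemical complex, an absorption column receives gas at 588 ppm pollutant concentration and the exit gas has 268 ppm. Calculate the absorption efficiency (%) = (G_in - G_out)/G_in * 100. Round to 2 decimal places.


Efficiency = (G_in - G_out) / G_in * 100%
Efficiency = (588 - 268) / 588 * 100
Efficiency = 320 / 588 * 100
Efficiency = 54.42%


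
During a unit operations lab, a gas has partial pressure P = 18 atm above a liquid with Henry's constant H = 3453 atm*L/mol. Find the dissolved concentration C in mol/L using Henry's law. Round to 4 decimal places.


C = P / H
C = 18 / 3453
C = 0.0052 mol/L


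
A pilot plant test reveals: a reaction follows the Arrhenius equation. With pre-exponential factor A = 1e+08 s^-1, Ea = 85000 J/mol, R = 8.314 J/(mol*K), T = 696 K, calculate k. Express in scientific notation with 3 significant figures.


k = A * exp(-Ea/(R*T))
k = 1e+08 * exp(-85000 / (8.314 * 696))
k = 1e+08 * exp(-14.689251)
k = 4.17e+01


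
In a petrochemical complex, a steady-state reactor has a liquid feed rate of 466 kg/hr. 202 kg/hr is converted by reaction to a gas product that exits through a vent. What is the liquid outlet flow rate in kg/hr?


Steady-state mass balance on the main outlet: F_out = F_in - F_removed
F_out = 466 - 202
F_out = 264 kg/hr


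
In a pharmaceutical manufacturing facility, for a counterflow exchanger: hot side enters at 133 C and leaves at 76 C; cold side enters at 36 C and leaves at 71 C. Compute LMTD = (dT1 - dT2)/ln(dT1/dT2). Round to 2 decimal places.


dT1 = Th_in - Tc_out = 133 - 71 = 62
dT2 = Th_out - Tc_in = 76 - 36 = 40
LMTD = (dT1 - dT2) / ln(dT1/dT2)
LMTD = (62 - 40) / ln(62/40)
LMTD = 50.20 K


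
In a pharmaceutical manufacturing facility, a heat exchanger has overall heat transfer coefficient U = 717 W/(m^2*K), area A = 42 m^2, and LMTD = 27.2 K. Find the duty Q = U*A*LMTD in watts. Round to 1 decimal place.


Q = U * A * LMTD
Q = 717 * 42 * 27.2
Q = 819100.8 W


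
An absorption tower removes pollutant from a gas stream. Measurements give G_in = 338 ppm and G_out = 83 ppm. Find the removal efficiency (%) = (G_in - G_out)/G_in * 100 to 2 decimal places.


Efficiency = (G_in - G_out) / G_in * 100%
Efficiency = (338 - 83) / 338 * 100
Efficiency = 255 / 338 * 100
Efficiency = 75.44%


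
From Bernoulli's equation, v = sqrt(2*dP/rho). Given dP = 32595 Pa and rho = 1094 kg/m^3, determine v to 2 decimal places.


v = sqrt(2*dP/rho)
v = sqrt(2*32595/1094)
v = sqrt(59.588665)
v = 7.72 m/s


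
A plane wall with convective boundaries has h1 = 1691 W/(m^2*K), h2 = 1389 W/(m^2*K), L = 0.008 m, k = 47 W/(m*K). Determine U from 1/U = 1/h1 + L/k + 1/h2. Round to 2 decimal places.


1/U = 1/h1 + L/k + 1/h2
1/U = 1/1691 + 0.008/47 + 1/1389
1/U = 0.0005913661 + 0.0001702128 + 0.0007199424
1/U = 0.0014815213
U = 674.98 W/(m^2*K)


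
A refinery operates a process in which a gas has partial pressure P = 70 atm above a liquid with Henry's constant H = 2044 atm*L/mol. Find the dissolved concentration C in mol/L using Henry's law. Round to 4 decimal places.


C = P / H
C = 70 / 2044
C = 0.0342 mol/L


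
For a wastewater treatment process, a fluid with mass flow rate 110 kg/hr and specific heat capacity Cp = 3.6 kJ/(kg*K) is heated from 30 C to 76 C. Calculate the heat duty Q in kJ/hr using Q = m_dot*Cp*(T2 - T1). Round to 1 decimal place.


Q = m_dot * Cp * (T2 - T1)
Q = 110 * 3.6 * (76 - 30)
Q = 110 * 3.6 * 46
Q = 18216.0 kJ/hr


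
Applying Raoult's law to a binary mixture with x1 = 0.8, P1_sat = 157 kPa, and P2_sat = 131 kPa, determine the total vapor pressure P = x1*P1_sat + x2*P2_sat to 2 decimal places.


P = x1*P1_sat + x2*P2_sat
x2 = 1 - x1 = 1 - 0.8 = 0.2
P = 0.8*157 + 0.2*131
P = 125.6 + 26.2
P = 151.80 kPa


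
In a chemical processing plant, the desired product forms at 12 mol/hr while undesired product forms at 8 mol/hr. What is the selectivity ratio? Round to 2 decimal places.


S = desired product rate / undesired product rate
S = 12 / 8
S = 1.50


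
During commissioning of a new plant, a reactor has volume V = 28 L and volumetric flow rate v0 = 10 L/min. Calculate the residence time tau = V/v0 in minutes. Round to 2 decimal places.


tau = V / v0
tau = 28 / 10
tau = 2.80 min


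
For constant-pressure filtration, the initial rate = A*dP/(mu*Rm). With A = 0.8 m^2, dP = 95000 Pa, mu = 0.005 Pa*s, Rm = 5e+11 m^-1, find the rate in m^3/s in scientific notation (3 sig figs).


rate = A * dP / (mu * Rm)
rate = 0.8 * 95000 / (0.005 * 5e+11)
rate = 76000.0 / 2.500e+09
rate = 3.04e-05 m^3/s


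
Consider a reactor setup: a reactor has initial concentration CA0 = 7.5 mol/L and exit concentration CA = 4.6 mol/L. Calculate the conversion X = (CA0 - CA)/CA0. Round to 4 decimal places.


X = (CA0 - CA) / CA0
X = (7.5 - 4.6) / 7.5
X = 2.9 / 7.5
X = 0.3867


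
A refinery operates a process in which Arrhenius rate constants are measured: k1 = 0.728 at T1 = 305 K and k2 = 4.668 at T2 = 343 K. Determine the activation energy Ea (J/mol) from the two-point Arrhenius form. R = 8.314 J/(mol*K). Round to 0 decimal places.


Ea = R * ln(k2/k1) / (1/T1 - 1/T2)
ln(k2/k1) = ln(4.668/0.728) = 1.8581849
1/T1 - 1/T2 = 1/305 - 1/343 = 0.00036323663
Ea = 8.314 * 1.8581849 / 0.00036323663
Ea = 42531 J/mol


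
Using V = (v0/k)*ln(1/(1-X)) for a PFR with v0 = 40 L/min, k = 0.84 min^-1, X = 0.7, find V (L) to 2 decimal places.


V = (v0/k) * ln(1/(1-X))
V = (40/0.84) * ln(1/(1-0.7))
V = 47.619048 * ln(3.333333)
V = 47.619048 * 1.203973
V = 57.33 L


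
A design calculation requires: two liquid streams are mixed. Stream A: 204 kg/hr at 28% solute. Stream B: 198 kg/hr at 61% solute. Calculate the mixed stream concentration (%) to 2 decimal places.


Mass balance on solute: F1*x1 + F2*x2 = F3*x3
F3 = F1 + F2 = 204 + 198 = 402 kg/hr
x3 = (F1*x1 + F2*x2)/F3
x3 = (204*0.28 + 198*0.61) / 402
x3 = 44.25%


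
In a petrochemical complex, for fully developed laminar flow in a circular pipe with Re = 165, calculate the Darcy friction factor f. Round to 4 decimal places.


f = 64 / Re
f = 64 / 165
f = 0.3879


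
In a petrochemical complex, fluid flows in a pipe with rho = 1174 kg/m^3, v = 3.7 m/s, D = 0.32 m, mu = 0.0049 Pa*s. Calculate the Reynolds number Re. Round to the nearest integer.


Re = rho * v * D / mu
Re = 1174 * 3.7 * 0.32 / 0.0049
Re = 1390.016 / 0.0049
Re = 283677


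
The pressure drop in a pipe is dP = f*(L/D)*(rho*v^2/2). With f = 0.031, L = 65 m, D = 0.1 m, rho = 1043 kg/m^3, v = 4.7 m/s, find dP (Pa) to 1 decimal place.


dP = f * (L/D) * (rho*v^2/2)
dP = 0.031 * (65/0.1) * (1043*4.7^2/2)
L/D = 650.0
rho*v^2/2 = 1043*22.09/2 = 11519.935
dP = 0.031 * 650.0 * 11519.935
dP = 232126.7 Pa


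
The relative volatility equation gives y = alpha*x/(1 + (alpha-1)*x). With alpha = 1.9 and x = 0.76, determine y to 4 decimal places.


y = alpha*x / (1 + (alpha-1)*x)
y = 1.9*0.76 / (1 + (1.9-1)*0.76)
y = 1.444 / (1 + 0.684)
y = 1.444 / 1.684
y = 0.8575


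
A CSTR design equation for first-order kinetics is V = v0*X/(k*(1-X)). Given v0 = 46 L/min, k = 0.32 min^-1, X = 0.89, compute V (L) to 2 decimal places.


V = v0 * X / (k * (1 - X))
V = 46 * 0.89 / (0.32 * (1 - 0.89))
V = 40.94 / (0.32 * 0.11)
V = 40.94 / 0.0352
V = 1163.07 L


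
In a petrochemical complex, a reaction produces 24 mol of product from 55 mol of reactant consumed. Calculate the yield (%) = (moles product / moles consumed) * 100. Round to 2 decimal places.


Yield = (moles product / moles consumed) * 100%
Yield = (24 / 55) * 100
Yield = 0.4364 * 100
Yield = 43.64%


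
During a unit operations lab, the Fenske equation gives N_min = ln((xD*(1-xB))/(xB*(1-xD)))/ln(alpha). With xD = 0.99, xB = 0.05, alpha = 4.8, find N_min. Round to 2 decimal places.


N_min = ln((xD*(1-xB))/(xB*(1-xD))) / ln(alpha)
Numerator inside ln: 0.9405 / 0.0005 = 1881.0
ln(1881.0) = 7.539559
ln(alpha) = ln(4.8) = 1.568616
N_min = 7.539559 / 1.568616 = 4.81


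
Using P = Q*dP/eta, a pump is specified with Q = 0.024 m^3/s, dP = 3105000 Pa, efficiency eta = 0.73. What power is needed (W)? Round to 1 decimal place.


P = Q * dP / eta
P = 0.024 * 3105000 / 0.73
P = 74520.0 / 0.73
P = 102082.2 W


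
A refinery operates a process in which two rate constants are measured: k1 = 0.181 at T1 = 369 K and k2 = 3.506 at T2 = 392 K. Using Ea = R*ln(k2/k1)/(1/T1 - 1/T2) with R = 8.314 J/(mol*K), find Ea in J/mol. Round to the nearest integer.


Ea = R * ln(k2/k1) / (1/T1 - 1/T2)
ln(k2/k1) = ln(3.506/0.181) = 2.963734
1/T1 - 1/T2 = 1/369 - 1/392 = 0.000159006692
Ea = 8.314 * 2.963734 / 0.000159006692
Ea = 154965 J/mol


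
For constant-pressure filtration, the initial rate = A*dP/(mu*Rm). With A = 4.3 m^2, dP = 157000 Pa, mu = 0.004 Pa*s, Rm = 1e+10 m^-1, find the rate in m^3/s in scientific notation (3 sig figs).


rate = A * dP / (mu * Rm)
rate = 4.3 * 157000 / (0.004 * 1e+10)
rate = 675100.0 / 4.000e+07
rate = 1.69e-02 m^3/s


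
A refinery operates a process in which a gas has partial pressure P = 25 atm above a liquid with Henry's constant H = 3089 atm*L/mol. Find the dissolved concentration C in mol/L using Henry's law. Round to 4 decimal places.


C = P / H
C = 25 / 3089
C = 0.0081 mol/L


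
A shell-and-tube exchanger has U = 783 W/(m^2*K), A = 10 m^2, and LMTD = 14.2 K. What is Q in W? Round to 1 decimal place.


Q = U * A * LMTD
Q = 783 * 10 * 14.2
Q = 111186.0 W


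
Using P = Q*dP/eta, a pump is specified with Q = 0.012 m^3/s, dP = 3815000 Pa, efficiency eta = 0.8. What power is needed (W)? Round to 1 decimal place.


P = Q * dP / eta
P = 0.012 * 3815000 / 0.8
P = 45780.0 / 0.8
P = 57225.0 W


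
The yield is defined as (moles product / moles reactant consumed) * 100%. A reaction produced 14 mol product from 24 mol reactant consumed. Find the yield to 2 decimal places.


Yield = (moles product / moles consumed) * 100%
Yield = (14 / 24) * 100
Yield = 0.5833 * 100
Yield = 58.33%


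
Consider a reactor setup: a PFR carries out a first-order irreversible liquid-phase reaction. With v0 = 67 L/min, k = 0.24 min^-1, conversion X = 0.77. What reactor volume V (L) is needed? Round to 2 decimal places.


V = (v0/k) * ln(1/(1-X))
V = (67/0.24) * ln(1/(1-0.77))
V = 279.166667 * ln(4.347826)
V = 279.166667 * 1.469676
V = 410.28 L


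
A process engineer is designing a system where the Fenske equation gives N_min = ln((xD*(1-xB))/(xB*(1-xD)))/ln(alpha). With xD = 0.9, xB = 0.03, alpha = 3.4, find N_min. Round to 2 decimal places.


N_min = ln((xD*(1-xB))/(xB*(1-xD))) / ln(alpha)
Numerator inside ln: 0.873 / 0.003 = 291.0
ln(291.0) = 5.673323
ln(alpha) = ln(3.4) = 1.223775
N_min = 5.673323 / 1.223775 = 4.64


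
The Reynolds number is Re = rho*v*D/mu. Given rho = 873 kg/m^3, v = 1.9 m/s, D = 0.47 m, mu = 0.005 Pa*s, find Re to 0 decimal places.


Re = rho * v * D / mu
Re = 873 * 1.9 * 0.47 / 0.005
Re = 779.589 / 0.005
Re = 155918


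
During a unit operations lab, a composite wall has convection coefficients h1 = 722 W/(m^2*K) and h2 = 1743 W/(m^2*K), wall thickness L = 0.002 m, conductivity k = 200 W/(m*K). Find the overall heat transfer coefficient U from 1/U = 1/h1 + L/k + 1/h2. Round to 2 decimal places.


1/U = 1/h1 + L/k + 1/h2
1/U = 1/722 + 0.002/200 + 1/1743
1/U = 0.0013850416 + 1e-05 + 0.0005737235
1/U = 0.0019687651
U = 507.93 W/(m^2*K)


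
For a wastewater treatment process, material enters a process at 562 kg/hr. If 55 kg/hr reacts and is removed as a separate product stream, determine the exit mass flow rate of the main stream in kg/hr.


Steady-state mass balance on the main outlet: F_out = F_in - F_removed
F_out = 562 - 55
F_out = 507 kg/hr


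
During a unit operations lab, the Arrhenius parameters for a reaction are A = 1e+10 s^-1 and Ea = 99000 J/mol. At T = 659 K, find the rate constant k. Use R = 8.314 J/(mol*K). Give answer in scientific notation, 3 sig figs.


k = A * exp(-Ea/(R*T))
k = 1e+10 * exp(-99000 / (8.314 * 659))
k = 1e+10 * exp(-18.069235)
k = 1.42e+02


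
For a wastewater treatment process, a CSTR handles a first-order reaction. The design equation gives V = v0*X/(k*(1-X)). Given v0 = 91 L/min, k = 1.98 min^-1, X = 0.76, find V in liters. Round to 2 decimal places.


V = v0 * X / (k * (1 - X))
V = 91 * 0.76 / (1.98 * (1 - 0.76))
V = 69.16 / (1.98 * 0.24)
V = 69.16 / 0.4752
V = 145.54 L


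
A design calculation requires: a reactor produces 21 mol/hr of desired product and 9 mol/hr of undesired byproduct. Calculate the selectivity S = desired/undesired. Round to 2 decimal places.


S = desired product rate / undesired product rate
S = 21 / 9
S = 2.33


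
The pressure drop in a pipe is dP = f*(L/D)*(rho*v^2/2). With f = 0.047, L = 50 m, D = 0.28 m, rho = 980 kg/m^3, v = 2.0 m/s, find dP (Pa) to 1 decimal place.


dP = f * (L/D) * (rho*v^2/2)
dP = 0.047 * (50/0.28) * (980*2.0^2/2)
L/D = 178.57142857
rho*v^2/2 = 980*4.0/2 = 1960.0
dP = 0.047 * 178.57142857 * 1960.0
dP = 16450.0 Pa


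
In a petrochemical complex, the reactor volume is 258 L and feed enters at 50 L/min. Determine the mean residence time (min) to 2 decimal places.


tau = V / v0
tau = 258 / 50
tau = 5.16 min


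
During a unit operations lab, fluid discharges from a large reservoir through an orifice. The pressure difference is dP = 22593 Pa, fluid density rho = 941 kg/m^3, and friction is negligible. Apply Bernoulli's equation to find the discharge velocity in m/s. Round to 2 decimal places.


v = sqrt(2*dP/rho)
v = sqrt(2*22593/941)
v = sqrt(48.019129)
v = 6.93 m/s


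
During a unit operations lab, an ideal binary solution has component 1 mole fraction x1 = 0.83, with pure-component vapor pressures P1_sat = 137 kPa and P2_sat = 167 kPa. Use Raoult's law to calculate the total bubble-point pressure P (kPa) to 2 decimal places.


P = x1*P1_sat + x2*P2_sat
x2 = 1 - x1 = 1 - 0.83 = 0.17
P = 0.83*137 + 0.17*167
P = 113.71 + 28.39
P = 142.10 kPa


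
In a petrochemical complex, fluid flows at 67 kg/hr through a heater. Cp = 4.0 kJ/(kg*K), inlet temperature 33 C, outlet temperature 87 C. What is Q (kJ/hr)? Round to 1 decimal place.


Q = m_dot * Cp * (T2 - T1)
Q = 67 * 4.0 * (87 - 33)
Q = 67 * 4.0 * 54
Q = 14472.0 kJ/hr


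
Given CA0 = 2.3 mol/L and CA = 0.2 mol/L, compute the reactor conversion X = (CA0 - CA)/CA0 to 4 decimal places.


X = (CA0 - CA) / CA0
X = (2.3 - 0.2) / 2.3
X = 2.1 / 2.3
X = 0.9130


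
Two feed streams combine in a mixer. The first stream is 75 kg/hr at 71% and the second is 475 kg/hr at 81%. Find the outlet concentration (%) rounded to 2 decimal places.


Mass balance on solute: F1*x1 + F2*x2 = F3*x3
F3 = F1 + F2 = 75 + 475 = 550 kg/hr
x3 = (F1*x1 + F2*x2)/F3
x3 = (75*0.71 + 475*0.81) / 550
x3 = 79.64%


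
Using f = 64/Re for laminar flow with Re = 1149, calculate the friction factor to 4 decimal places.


f = 64 / Re
f = 64 / 1149
f = 0.0557


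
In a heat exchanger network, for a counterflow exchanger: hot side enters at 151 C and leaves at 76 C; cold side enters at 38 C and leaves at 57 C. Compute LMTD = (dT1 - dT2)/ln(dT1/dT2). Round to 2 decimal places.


dT1 = Th_in - Tc_out = 151 - 57 = 94
dT2 = Th_out - Tc_in = 76 - 38 = 38
LMTD = (dT1 - dT2) / ln(dT1/dT2)
LMTD = (94 - 38) / ln(94/38)
LMTD = 61.83 K


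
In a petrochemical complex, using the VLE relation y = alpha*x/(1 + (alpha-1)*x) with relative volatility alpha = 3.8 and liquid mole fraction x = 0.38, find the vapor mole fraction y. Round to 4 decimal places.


y = alpha*x / (1 + (alpha-1)*x)
y = 3.8*0.38 / (1 + (3.8-1)*0.38)
y = 1.444 / (1 + 1.064)
y = 1.444 / 2.064
y = 0.6996


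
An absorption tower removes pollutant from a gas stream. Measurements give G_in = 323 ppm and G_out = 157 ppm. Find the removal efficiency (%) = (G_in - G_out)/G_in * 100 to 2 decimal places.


Efficiency = (G_in - G_out) / G_in * 100%
Efficiency = (323 - 157) / 323 * 100
Efficiency = 166 / 323 * 100
Efficiency = 51.39%
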